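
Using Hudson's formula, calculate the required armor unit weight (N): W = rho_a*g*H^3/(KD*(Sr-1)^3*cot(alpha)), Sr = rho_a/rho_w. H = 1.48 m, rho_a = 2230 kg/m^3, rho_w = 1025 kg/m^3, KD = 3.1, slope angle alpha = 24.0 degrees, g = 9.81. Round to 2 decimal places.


Sr = rho_a / rho_w = 2230 / 1025 = 2.175610
(Sr - 1) = 1.175610
(Sr - 1)^3 = 1.624761
cot(24.0) = 1 / tan(24.0) = 1 / 0.445229 = 2.246037
Numerator = 2230 * 9.81 * 1.48^3 = 70918.4143
Denominator = 3.1 * 1.624761 * 2.246037 = 11.312748
W = 70918.4143 / 11.312748
W = 6268.89 N

6268.89


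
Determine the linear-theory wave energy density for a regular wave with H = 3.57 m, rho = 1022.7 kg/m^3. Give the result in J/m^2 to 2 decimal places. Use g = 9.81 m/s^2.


E = (1/8) * rho * g * H^2
E = (1/8) * 1022.7 * 9.81 * 3.57^2
E = 0.125 * 1022.7 * 9.81 * 12.7449
E = 15983.20 J/m^2

15983.20


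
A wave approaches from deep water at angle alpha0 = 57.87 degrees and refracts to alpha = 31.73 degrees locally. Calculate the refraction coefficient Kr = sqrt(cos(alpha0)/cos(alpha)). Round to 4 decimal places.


Kr = sqrt(cos(alpha0) / cos(alpha))
cos(57.87) = 0.531842
cos(31.73) = 0.850536
Kr = sqrt(0.531842 / 0.850536)
Kr = sqrt(0.625302)
Kr = 0.7908

0.7908


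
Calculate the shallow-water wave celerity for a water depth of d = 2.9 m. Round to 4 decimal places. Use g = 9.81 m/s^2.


Using the shallow-water approximation:
C = sqrt(g * d) = sqrt(9.81 * 2.9)
C = sqrt(28.4490)
C = 5.3338 m/s

5.3338


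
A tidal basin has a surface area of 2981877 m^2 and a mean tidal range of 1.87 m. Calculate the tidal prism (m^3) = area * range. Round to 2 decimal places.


Tidal prism = Area * Tidal range
P = 2981877 * 1.87
P = 5576109.99 m^3

5576109.99


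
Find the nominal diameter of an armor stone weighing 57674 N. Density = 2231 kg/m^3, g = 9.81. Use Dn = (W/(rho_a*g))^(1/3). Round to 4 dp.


V = W / (rho_a * g)
V = 57674 / (2231 * 9.81)
V = 57674 / 21886.11
V = 2.635187 m^3
Dn = V^(1/3) = 2.635187^(1/3)
Dn = 1.3812 m

1.3812


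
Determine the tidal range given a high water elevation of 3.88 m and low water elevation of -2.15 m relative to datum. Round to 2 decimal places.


Tidal range = High water - Low water
Tidal range = 3.88 - (-2.15)
Tidal range = 6.03 m

6.03


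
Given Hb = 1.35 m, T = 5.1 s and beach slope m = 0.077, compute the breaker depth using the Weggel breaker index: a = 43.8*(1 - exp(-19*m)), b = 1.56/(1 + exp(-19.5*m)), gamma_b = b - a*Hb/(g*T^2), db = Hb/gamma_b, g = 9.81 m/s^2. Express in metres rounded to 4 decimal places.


a = 43.8 * (1 - exp(-19 * m))
exp(-19 * 0.077) = exp(-1.4630) = 0.231541
a = 43.8 * (1 - 0.231541) = 33.658521
b = 1.56 / (1 + exp(-19.5 * m))
exp(-19.5 * 0.077) = exp(-1.5015) = 0.222796
b = 1.56 / (1 + 0.222796) = 1.275765
Hb / (g * T^2) = 1.35 / (9.81 * 5.1^2) = 1.35 / 255.1581 = 0.00529084
gamma_b = b - a * Hb/(g*T^2) = 1.275765 - 33.658521 * 0.00529084 = 1.097683
db = Hb / gamma_b = 1.35 / 1.097683
db = 1.2299 m

1.2299


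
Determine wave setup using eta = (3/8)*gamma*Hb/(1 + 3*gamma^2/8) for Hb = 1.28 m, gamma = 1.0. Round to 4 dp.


eta = (3/8) * gamma * Hb / (1 + 3*gamma^2/8)
Numerator = (3/8) * 1.0 * 1.28 = 0.480000
Denominator = 1 + 3*1.0^2/8 = 1 + 0.375000 = 1.375000
eta = 0.480000 / 1.375000
eta = 0.3491 m

0.3491


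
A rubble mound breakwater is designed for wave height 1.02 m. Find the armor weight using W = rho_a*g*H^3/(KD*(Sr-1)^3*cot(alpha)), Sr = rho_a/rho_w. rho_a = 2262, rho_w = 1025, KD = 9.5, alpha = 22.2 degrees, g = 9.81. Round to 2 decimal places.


Sr = rho_a / rho_w = 2262 / 1025 = 2.206829
(Sr - 1) = 1.206829
(Sr - 1)^3 = 1.757671
cot(22.2) = 1 / tan(22.2) = 1 / 0.408092 = 2.450425
Numerator = 2262 * 9.81 * 1.02^3 = 23548.4390
Denominator = 9.5 * 1.757671 * 2.450425 = 40.916884
W = 23548.4390 / 40.916884
W = 575.52 N

575.52


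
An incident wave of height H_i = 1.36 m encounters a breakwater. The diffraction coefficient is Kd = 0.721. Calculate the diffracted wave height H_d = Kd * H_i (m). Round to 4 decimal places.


H_d = Kd * H_i
H_d = 0.721 * 1.36
H_d = 0.9806 m

0.9806


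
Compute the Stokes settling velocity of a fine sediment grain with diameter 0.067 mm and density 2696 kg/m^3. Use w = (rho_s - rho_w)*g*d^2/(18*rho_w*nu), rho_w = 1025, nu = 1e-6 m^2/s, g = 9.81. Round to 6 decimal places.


w = (rho_s - rho_w) * g * d^2 / (18 * rho_w * nu)
d = 0.067 mm = 0.000067 m
rho_s - rho_w = 2696 - 1025 = 1671
Numerator = 1671 * 9.81 * (0.000067)^2 = 0.000073585977
Denominator = 18 * 1025 * 1e-6 = 0.018450
w = 0.003988 m/s

0.003988


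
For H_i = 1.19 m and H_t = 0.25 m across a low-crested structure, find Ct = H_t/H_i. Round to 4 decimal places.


Ct = H_t / H_i
Ct = 0.25 / 1.19
Ct = 0.2101

0.2101


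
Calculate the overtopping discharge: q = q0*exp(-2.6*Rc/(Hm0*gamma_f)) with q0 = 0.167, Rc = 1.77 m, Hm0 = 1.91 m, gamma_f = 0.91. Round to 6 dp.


q = q0 * exp(-2.6 * Rc / (Hm0 * gamma_f))
Exponent = -2.6 * 1.77 / (1.91 * 0.91)
= -2.6 * 1.77 / 1.7381
= -2.647719
exp(-2.647719) = 0.070813
q = 0.167 * 0.070813
q = 0.011826 m^3/s/m

0.011826


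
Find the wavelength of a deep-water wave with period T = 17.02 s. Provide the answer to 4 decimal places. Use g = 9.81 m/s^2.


L0 = g * T^2 / (2 * pi)
L0 = 9.81 * 17.02^2 / (2 * pi)
L0 = 9.81 * 289.6804 / 6.28319
L0 = 2841.7647 / 6.28319
L0 = 452.2809 m

452.2809


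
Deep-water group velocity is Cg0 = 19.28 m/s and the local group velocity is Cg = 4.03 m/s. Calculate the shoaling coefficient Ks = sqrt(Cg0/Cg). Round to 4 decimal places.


Ks = sqrt(Cg0 / Cg)
Ks = sqrt(19.28 / 4.03)
Ks = sqrt(4.7841)
Ks = 2.1873

2.1873


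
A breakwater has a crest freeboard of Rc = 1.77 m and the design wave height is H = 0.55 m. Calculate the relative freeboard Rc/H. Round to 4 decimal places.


Relative freeboard = Rc / H
= 1.77 / 0.55
= 3.2182

3.2182


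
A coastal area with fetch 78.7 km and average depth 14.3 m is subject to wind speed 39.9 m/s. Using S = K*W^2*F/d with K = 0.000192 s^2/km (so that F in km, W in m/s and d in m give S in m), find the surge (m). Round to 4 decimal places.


S = K * W^2 * F / d
W^2 = 39.9^2 = 1592.01
S = 0.000192 * 1592.01 * 78.7 / 14.3
Numerator = 0.000192 * 1592.01 * 78.7 = 24.055908
S = 24.055908 / 14.3 = 1.6822 m

1.6822


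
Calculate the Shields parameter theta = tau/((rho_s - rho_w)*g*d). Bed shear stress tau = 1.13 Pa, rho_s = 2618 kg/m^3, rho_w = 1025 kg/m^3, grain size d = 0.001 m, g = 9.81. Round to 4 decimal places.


theta = tau / ((rho_s - rho_w) * g * d)
rho_s - rho_w = 2618 - 1025 = 1593
Denominator = 1593 * 9.81 * 0.001 = 15.627330
theta = 1.13 / 15.627330
theta = 0.0723

0.0723


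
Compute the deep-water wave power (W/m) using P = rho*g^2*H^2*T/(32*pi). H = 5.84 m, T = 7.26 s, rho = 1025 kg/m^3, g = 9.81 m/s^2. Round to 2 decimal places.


P = rho * g^2 * H^2 * T / (32 * pi)
P = 1025 * 9.81^2 * 5.84^2 * 7.26 / (32 * pi)
P = 1025 * 96.2361 * 34.1056 * 7.26 / 100.53096
P = 242954.16 W/m

242954.16


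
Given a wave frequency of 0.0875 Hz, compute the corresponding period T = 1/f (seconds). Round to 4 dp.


T = 1 / f
T = 1 / 0.0875
T = 11.4286 s

11.4286


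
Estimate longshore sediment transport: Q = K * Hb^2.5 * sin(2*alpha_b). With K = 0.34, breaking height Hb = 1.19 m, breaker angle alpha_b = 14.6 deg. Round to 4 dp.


Q = K * Hb^2.5 * sin(2 * alpha_b)
Hb^2.5 = 1.19^2.5 = 1.544783
sin(2 * 14.6) = sin(29.2) = 0.487860
Q = 0.34 * 1.544783 * 0.487860
Q = 0.2562 m^3/s

0.2562


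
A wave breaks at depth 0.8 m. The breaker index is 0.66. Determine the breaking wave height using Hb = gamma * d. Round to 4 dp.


Hb = gamma * d
Hb = 0.66 * 0.8
Hb = 0.5280 m

0.5280


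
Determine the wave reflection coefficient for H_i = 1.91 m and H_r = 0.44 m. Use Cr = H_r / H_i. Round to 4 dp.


Cr = H_r / H_i
Cr = 0.44 / 1.91
Cr = 0.2304

0.2304


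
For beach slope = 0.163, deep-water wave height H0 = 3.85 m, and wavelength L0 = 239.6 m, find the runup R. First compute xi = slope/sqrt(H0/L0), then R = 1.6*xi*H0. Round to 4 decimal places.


xi = slope / sqrt(H0/L0)
H0/L0 = 3.85/239.6 = 0.016068
sqrt(0.016068) = 0.126761
xi = 0.163 / 0.126761 = 1.285881
R = 1.6 * xi * H0 = 1.6 * 1.285881 * 3.85
R = 7.9210 m

7.9210


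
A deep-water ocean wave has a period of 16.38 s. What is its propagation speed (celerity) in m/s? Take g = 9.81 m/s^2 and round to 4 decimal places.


We use the deep-water celerity formula:
C = g * T / (2 * pi)
C = 9.81 * 16.38 / (2 * 3.14159...)
C = 160.687800 / 6.283185
C = 25.5743 m/s

25.5743


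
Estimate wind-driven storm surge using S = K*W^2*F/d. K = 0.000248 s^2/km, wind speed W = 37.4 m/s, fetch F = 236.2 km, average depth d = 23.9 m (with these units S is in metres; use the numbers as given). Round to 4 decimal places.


S = K * W^2 * F / d
W^2 = 37.4^2 = 1398.76
S = 0.000248 * 1398.76 * 236.2 / 23.9
Numerator = 0.000248 * 1398.76 * 236.2 = 81.936004
S = 81.936004 / 23.9 = 3.4283 m

3.4283


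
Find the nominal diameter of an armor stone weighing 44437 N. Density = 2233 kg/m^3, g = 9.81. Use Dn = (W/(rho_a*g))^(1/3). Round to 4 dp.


V = W / (rho_a * g)
V = 44437 / (2233 * 9.81)
V = 44437 / 21905.73
V = 2.028556 m^3
Dn = V^(1/3) = 2.028556^(1/3)
Dn = 1.2659 m

1.2659


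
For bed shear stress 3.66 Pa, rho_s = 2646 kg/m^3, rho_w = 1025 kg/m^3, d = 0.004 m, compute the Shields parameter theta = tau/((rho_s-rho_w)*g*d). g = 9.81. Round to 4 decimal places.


theta = tau / ((rho_s - rho_w) * g * d)
rho_s - rho_w = 2646 - 1025 = 1621
Denominator = 1621 * 9.81 * 0.004 = 63.608040
theta = 3.66 / 63.608040
theta = 0.0575

0.0575


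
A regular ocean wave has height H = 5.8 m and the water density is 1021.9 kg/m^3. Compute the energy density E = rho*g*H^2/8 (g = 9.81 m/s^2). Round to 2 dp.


E = (1/8) * rho * g * H^2
E = (1/8) * 1021.9 * 9.81 * 5.8^2
E = 0.125 * 1021.9 * 9.81 * 33.6400
E = 42154.45 J/m^2

42154.45


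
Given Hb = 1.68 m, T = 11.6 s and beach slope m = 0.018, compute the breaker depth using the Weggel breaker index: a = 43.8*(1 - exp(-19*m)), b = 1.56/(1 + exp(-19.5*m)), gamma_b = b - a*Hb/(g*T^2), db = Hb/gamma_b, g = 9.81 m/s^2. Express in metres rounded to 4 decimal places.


a = 43.8 * (1 - exp(-19 * m))
exp(-19 * 0.018) = exp(-0.3420) = 0.710348
a = 43.8 * (1 - 0.710348) = 12.686749
b = 1.56 / (1 + exp(-19.5 * m))
exp(-19.5 * 0.018) = exp(-0.3510) = 0.703984
b = 1.56 / (1 + 0.703984) = 0.915502
Hb / (g * T^2) = 1.68 / (9.81 * 11.6^2) = 1.68 / 1320.0336 = 0.00127269
gamma_b = b - a * Hb/(g*T^2) = 0.915502 - 12.686749 * 0.00127269 = 0.899355
db = Hb / gamma_b = 1.68 / 0.899355
db = 1.8680 m

1.8680


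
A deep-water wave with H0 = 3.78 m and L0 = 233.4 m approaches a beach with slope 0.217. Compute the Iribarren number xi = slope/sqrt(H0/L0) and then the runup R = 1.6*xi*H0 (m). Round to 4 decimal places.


xi = slope / sqrt(H0/L0)
H0/L0 = 3.78/233.4 = 0.016195
sqrt(0.016195) = 0.127261
xi = 0.217 / 0.127261 = 1.705157
R = 1.6 * xi * H0 = 1.6 * 1.705157 * 3.78
R = 10.3128 m

10.3128


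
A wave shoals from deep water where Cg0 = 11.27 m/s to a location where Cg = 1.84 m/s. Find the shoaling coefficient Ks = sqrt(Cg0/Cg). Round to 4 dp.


Ks = sqrt(Cg0 / Cg)
Ks = sqrt(11.27 / 1.84)
Ks = sqrt(6.1250)
Ks = 2.4749

2.4749


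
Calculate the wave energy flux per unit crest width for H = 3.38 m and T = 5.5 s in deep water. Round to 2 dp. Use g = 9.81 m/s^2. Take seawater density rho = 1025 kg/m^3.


P = rho * g^2 * H^2 * T / (32 * pi)
P = 1025 * 9.81^2 * 3.38^2 * 5.5 / (32 * pi)
P = 1025 * 96.2361 * 11.4244 * 5.5 / 100.53096
P = 61653.55 W/m

61653.55


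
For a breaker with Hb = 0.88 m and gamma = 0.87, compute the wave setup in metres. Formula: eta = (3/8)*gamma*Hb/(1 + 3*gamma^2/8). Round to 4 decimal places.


eta = (3/8) * gamma * Hb / (1 + 3*gamma^2/8)
Numerator = (3/8) * 0.87 * 0.88 = 0.287100
Denominator = 1 + 3*0.87^2/8 = 1 + 0.283838 = 1.283838
eta = 0.287100 / 1.283838
eta = 0.2236 m

0.2236


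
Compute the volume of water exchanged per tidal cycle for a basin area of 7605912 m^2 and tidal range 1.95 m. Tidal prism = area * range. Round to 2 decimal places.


Tidal prism = Area * Tidal range
P = 7605912 * 1.95
P = 14831528.40 m^3

14831528.40


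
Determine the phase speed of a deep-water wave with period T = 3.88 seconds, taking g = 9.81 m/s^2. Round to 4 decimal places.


We use the deep-water celerity formula:
C = g * T / (2 * pi)
C = 9.81 * 3.88 / (2 * 3.14159...)
C = 38.062800 / 6.283185
C = 6.0579 m/s

6.0579


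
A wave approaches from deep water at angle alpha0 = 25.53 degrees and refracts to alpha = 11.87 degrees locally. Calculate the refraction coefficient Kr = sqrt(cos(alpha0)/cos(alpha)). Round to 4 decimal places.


Kr = sqrt(cos(alpha0) / cos(alpha))
cos(25.53) = 0.902360
cos(11.87) = 0.978617
Kr = sqrt(0.902360 / 0.978617)
Kr = sqrt(0.922077)
Kr = 0.9602

0.9602


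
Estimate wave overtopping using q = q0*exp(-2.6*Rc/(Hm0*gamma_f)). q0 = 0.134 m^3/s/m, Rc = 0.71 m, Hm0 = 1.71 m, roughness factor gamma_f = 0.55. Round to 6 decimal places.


q = q0 * exp(-2.6 * Rc / (Hm0 * gamma_f))
Exponent = -2.6 * 0.71 / (1.71 * 0.55)
= -2.6 * 0.71 / 0.9405
= -1.962786
exp(-1.962786) = 0.140467
q = 0.134 * 0.140467
q = 0.018823 m^3/s/m

0.018823


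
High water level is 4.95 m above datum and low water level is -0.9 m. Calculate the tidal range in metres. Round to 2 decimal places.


Tidal range = High water - Low water
Tidal range = 4.95 - (-0.9)
Tidal range = 5.85 m

5.85


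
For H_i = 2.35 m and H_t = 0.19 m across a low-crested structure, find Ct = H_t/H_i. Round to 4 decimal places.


Ct = H_t / H_i
Ct = 0.19 / 2.35
Ct = 0.0809

0.0809


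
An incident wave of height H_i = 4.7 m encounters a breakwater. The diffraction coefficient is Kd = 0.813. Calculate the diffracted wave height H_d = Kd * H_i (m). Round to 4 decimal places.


H_d = Kd * H_i
H_d = 0.813 * 4.7
H_d = 3.8211 m

3.8211


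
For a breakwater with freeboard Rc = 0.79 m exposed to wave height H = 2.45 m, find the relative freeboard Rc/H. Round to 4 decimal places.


Relative freeboard = Rc / H
= 0.79 / 2.45
= 0.3224

0.3224


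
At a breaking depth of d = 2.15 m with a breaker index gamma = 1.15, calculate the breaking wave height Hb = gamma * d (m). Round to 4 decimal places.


Hb = gamma * d
Hb = 1.15 * 2.15
Hb = 2.4725 m

2.4725


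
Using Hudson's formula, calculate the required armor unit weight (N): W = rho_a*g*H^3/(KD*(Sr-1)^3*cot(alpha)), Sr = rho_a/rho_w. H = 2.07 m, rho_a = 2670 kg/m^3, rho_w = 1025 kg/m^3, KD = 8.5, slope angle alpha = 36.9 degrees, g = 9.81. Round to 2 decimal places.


Sr = rho_a / rho_w = 2670 / 1025 = 2.604878
(Sr - 1) = 1.604878
(Sr - 1)^3 = 4.133578
cot(36.9) = 1 / tan(36.9) = 1 / 0.750821 = 1.331875
Numerator = 2670 * 9.81 * 2.07^3 = 232322.5175
Denominator = 8.5 * 4.133578 * 1.331875 = 46.795974
W = 232322.5175 / 46.795974
W = 4964.58 N

4964.58


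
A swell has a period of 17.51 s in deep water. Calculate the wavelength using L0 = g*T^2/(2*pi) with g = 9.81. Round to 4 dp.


L0 = g * T^2 / (2 * pi)
L0 = 9.81 * 17.51^2 / (2 * pi)
L0 = 9.81 * 306.6001 / 6.28319
L0 = 3007.7470 / 6.28319
L0 = 478.6978 m

478.6978


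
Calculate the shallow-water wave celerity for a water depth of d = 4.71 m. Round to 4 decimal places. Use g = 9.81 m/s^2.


Using the shallow-water approximation:
C = sqrt(g * d) = sqrt(9.81 * 4.71)
C = sqrt(46.2051)
C = 6.7974 m/s

6.7974


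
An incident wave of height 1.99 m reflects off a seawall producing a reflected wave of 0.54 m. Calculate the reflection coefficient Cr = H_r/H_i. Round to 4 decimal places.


Cr = H_r / H_i
Cr = 0.54 / 1.99
Cr = 0.2714

0.2714


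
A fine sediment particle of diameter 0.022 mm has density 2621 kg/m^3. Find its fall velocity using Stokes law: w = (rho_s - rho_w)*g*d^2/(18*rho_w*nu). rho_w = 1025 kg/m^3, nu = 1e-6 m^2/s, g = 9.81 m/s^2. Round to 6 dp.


w = (rho_s - rho_w) * g * d^2 / (18 * rho_w * nu)
d = 0.022 mm = 0.000022 m
rho_s - rho_w = 2621 - 1025 = 1596
Numerator = 1596 * 9.81 * (0.000022)^2 = 0.000007577872
Denominator = 18 * 1025 * 1e-6 = 0.018450
w = 0.000411 m/s

0.000411


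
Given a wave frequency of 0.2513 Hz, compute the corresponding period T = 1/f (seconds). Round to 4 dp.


T = 1 / f
T = 1 / 0.2513
T = 3.9793 s

3.9793


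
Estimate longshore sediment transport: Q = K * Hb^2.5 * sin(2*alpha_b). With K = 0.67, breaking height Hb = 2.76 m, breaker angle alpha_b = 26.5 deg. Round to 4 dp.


Q = K * Hb^2.5 * sin(2 * alpha_b)
Hb^2.5 = 2.76^2.5 = 12.655308
sin(2 * 26.5) = sin(53.0) = 0.798636
Q = 0.67 * 12.655308 * 0.798636
Q = 6.7717 m^3/s

6.7717


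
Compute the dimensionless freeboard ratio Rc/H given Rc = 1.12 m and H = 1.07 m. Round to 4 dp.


Relative freeboard = Rc / H
= 1.12 / 1.07
= 1.0467

1.0467


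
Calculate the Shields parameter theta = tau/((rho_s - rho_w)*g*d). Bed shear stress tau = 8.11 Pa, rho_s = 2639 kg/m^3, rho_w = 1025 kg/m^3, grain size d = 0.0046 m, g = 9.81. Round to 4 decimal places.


theta = tau / ((rho_s - rho_w) * g * d)
rho_s - rho_w = 2639 - 1025 = 1614
Denominator = 1614 * 9.81 * 0.0046 = 72.833364
theta = 8.11 / 72.833364
theta = 0.1114

0.1114


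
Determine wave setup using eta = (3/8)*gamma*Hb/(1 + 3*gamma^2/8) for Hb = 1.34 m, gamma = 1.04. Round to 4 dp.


eta = (3/8) * gamma * Hb / (1 + 3*gamma^2/8)
Numerator = (3/8) * 1.04 * 1.34 = 0.522600
Denominator = 1 + 3*1.04^2/8 = 1 + 0.405600 = 1.405600
eta = 0.522600 / 1.405600
eta = 0.3718 m

0.3718


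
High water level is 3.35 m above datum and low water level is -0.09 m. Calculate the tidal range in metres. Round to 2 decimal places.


Tidal range = High water - Low water
Tidal range = 3.35 - (-0.09)
Tidal range = 3.44 m

3.44


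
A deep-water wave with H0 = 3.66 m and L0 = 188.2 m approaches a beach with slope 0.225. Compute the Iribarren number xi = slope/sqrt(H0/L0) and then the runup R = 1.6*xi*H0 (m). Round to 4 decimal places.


xi = slope / sqrt(H0/L0)
H0/L0 = 3.66/188.2 = 0.019447
sqrt(0.019447) = 0.139454
xi = 0.225 / 0.139454 = 1.613436
R = 1.6 * xi * H0 = 1.6 * 1.613436 * 3.66
R = 9.4483 m

9.4483


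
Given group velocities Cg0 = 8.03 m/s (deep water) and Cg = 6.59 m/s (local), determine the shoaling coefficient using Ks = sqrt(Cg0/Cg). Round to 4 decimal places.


Ks = sqrt(Cg0 / Cg)
Ks = sqrt(8.03 / 6.59)
Ks = sqrt(1.2185)
Ks = 1.1039

1.1039


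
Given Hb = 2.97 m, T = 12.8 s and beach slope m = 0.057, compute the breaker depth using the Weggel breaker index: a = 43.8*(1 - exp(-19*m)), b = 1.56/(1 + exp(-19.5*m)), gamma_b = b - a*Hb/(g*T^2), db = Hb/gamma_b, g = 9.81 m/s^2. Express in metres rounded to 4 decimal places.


a = 43.8 * (1 - exp(-19 * m))
exp(-19 * 0.057) = exp(-1.0830) = 0.338578
a = 43.8 * (1 - 0.338578) = 28.970272
b = 1.56 / (1 + exp(-19.5 * m))
exp(-19.5 * 0.057) = exp(-1.1115) = 0.329065
b = 1.56 / (1 + 0.329065) = 1.173757
Hb / (g * T^2) = 2.97 / (9.81 * 12.8^2) = 2.97 / 1607.2704 = 0.00184785
gamma_b = b - a * Hb/(g*T^2) = 1.173757 - 28.970272 * 0.00184785 = 1.120225
db = Hb / gamma_b = 2.97 / 1.120225
db = 2.6513 m

2.6513


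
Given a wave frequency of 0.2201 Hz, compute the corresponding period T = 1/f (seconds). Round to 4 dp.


T = 1 / f
T = 1 / 0.2201
T = 4.5434 s

4.5434


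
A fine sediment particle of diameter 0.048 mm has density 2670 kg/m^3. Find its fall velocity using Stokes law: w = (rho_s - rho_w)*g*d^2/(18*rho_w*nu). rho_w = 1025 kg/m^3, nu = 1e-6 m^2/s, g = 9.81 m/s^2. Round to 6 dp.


w = (rho_s - rho_w) * g * d^2 / (18 * rho_w * nu)
d = 0.048 mm = 0.000048 m
rho_s - rho_w = 2670 - 1025 = 1645
Numerator = 1645 * 9.81 * (0.000048)^2 = 0.000037180685
Denominator = 18 * 1025 * 1e-6 = 0.018450
w = 0.002015 m/s

0.002015


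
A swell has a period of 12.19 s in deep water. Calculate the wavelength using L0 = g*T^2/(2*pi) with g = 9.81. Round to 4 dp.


L0 = g * T^2 / (2 * pi)
L0 = 9.81 * 12.19^2 / (2 * pi)
L0 = 9.81 * 148.5961 / 6.28319
L0 = 1457.7277 / 6.28319
L0 = 232.0046 m

232.0046


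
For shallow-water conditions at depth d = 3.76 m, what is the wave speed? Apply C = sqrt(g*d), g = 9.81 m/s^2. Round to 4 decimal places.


Using the shallow-water approximation:
C = sqrt(g * d) = sqrt(9.81 * 3.76)
C = sqrt(36.8856)
C = 6.0734 m/s

6.0734


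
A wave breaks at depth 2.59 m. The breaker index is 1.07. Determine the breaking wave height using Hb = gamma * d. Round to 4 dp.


Hb = gamma * d
Hb = 1.07 * 2.59
Hb = 2.7713 m

2.7713


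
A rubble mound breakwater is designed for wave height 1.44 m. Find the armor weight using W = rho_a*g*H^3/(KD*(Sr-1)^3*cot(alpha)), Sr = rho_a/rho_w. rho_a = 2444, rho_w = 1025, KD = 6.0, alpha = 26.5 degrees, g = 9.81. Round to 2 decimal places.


Sr = rho_a / rho_w = 2444 / 1025 = 2.384390
(Sr - 1) = 1.384390
(Sr - 1)^3 = 2.653234
cot(26.5) = 1 / tan(26.5) = 1 / 0.498582 = 2.005690
Numerator = 2444 * 9.81 * 1.44^3 = 71590.8774
Denominator = 6.0 * 2.653234 * 2.005690 = 31.929387
W = 71590.8774 / 31.929387
W = 2242.16 N

2242.16


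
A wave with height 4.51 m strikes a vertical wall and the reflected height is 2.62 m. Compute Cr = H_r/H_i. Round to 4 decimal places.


Cr = H_r / H_i
Cr = 2.62 / 4.51
Cr = 0.5809

0.5809


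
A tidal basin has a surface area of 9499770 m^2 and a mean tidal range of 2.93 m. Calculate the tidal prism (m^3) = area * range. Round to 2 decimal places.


Tidal prism = Area * Tidal range
P = 9499770 * 2.93
P = 27834326.10 m^3

27834326.10


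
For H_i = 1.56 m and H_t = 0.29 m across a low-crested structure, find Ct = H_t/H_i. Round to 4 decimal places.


Ct = H_t / H_i
Ct = 0.29 / 1.56
Ct = 0.1859

0.1859


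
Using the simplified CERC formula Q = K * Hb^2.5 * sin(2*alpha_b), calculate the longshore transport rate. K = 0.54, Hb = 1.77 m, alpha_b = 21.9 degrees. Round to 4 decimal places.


Q = K * Hb^2.5 * sin(2 * alpha_b)
Hb^2.5 = 1.77^2.5 = 4.168052
sin(2 * 21.9) = sin(43.8) = 0.692143
Q = 0.54 * 4.168052 * 0.692143
Q = 1.5578 m^3/s

1.5578


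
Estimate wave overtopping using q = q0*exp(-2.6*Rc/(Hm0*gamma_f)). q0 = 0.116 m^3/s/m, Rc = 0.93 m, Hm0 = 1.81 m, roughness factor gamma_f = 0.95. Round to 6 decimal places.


q = q0 * exp(-2.6 * Rc / (Hm0 * gamma_f))
Exponent = -2.6 * 0.93 / (1.81 * 0.95)
= -2.6 * 0.93 / 1.7195
= -1.406223
exp(-1.406223) = 0.245067
q = 0.116 * 0.245067
q = 0.028428 m^3/s/m

0.028428


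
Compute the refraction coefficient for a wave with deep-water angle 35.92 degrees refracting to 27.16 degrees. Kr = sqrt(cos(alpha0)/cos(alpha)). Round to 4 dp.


Kr = sqrt(cos(alpha0) / cos(alpha))
cos(35.92) = 0.809837
cos(27.16) = 0.889735
Kr = sqrt(0.809837 / 0.889735)
Kr = sqrt(0.910200)
Kr = 0.9540

0.9540


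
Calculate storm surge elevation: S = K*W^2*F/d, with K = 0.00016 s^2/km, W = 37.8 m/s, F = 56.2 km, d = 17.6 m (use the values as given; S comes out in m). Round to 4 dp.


S = K * W^2 * F / d
W^2 = 37.8^2 = 1428.84
S = 0.00016 * 1428.84 * 56.2 / 17.6
Numerator = 0.00016 * 1428.84 * 56.2 = 12.848129
S = 12.848129 / 17.6 = 0.7300 m

0.7300


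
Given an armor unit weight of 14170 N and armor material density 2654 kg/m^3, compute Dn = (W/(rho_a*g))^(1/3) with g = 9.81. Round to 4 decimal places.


V = W / (rho_a * g)
V = 14170 / (2654 * 9.81)
V = 14170 / 26035.74
V = 0.544252 m^3
Dn = V^(1/3) = 0.544252^(1/3)
Dn = 0.8165 m

0.8165


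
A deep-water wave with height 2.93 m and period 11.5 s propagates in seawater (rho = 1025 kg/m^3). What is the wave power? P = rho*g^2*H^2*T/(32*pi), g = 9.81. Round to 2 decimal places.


P = rho * g^2 * H^2 * T / (32 * pi)
P = 1025 * 9.81^2 * 2.93^2 * 11.5 / (32 * pi)
P = 1025 * 96.2361 * 8.5849 * 11.5 / 100.53096
P = 96871.30 W/m

96871.30


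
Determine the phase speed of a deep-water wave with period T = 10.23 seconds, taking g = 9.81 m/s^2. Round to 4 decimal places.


We use the deep-water celerity formula:
C = g * T / (2 * pi)
C = 9.81 * 10.23 / (2 * 3.14159...)
C = 100.356300 / 6.283185
C = 15.9722 m/s

15.9722


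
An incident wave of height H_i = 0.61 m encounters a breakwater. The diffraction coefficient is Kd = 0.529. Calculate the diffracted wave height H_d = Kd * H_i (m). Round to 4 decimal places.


H_d = Kd * H_i
H_d = 0.529 * 0.61
H_d = 0.3227 m

0.3227


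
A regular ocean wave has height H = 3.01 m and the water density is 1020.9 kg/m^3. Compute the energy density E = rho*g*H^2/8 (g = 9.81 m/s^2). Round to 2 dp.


E = (1/8) * rho * g * H^2
E = (1/8) * 1020.9 * 9.81 * 3.01^2
E = 0.125 * 1020.9 * 9.81 * 9.0601
E = 11342.15 J/m^2

11342.15


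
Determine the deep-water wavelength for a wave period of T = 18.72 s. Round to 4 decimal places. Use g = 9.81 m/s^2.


L0 = g * T^2 / (2 * pi)
L0 = 9.81 * 18.72^2 / (2 * pi)
L0 = 9.81 * 350.4384 / 6.28319
L0 = 3437.8007 / 6.28319
L0 = 547.1430 m

547.1430


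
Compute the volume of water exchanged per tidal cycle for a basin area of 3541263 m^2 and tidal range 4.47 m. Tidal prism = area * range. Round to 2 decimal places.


Tidal prism = Area * Tidal range
P = 3541263 * 4.47
P = 15829445.61 m^3

15829445.61


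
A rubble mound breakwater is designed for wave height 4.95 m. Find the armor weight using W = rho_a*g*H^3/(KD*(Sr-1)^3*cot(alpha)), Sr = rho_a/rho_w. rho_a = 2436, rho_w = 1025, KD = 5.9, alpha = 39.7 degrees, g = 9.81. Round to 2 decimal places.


Sr = rho_a / rho_w = 2436 / 1025 = 2.376585
(Sr - 1) = 1.376585
(Sr - 1)^3 = 2.608612
cot(39.7) = 1 / tan(39.7) = 1 / 0.830216 = 1.204506
Numerator = 2436 * 9.81 * 4.95^3 = 2898423.8064
Denominator = 5.9 * 2.608612 * 1.204506 = 18.538319
W = 2898423.8064 / 18.538319
W = 156347.71 N

156347.71


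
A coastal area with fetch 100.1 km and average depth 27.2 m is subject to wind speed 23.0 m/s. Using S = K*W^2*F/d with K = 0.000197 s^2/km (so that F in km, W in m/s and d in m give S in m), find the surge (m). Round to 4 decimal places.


S = K * W^2 * F / d
W^2 = 23.0^2 = 529.00
S = 0.000197 * 529.00 * 100.1 / 27.2
Numerator = 0.000197 * 529.00 * 100.1 = 10.431721
S = 10.431721 / 27.2 = 0.3835 m

0.3835


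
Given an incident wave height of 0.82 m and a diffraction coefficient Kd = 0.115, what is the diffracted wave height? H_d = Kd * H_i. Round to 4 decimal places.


H_d = Kd * H_i
H_d = 0.115 * 0.82
H_d = 0.0943 m

0.0943


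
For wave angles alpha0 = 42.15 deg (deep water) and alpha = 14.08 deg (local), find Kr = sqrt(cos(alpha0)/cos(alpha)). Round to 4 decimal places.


Kr = sqrt(cos(alpha0) / cos(alpha))
cos(42.15) = 0.741391
cos(14.08) = 0.969957
Kr = sqrt(0.741391 / 0.969957)
Kr = sqrt(0.764354)
Kr = 0.8743

0.8743


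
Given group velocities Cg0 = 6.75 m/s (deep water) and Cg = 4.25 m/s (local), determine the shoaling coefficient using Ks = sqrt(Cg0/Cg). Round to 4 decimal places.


Ks = sqrt(Cg0 / Cg)
Ks = sqrt(6.75 / 4.25)
Ks = sqrt(1.5882)
Ks = 1.2603

1.2603


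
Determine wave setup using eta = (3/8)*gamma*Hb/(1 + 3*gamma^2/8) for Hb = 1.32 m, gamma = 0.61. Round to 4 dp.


eta = (3/8) * gamma * Hb / (1 + 3*gamma^2/8)
Numerator = (3/8) * 0.61 * 1.32 = 0.301950
Denominator = 1 + 3*0.61^2/8 = 1 + 0.139538 = 1.139538
eta = 0.301950 / 1.139538
eta = 0.2650 m

0.2650


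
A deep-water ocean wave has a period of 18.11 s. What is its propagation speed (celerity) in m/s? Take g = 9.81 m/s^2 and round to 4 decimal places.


We use the deep-water celerity formula:
C = g * T / (2 * pi)
C = 9.81 * 18.11 / (2 * 3.14159...)
C = 177.659100 / 6.283185
C = 28.2753 m/s

28.2753


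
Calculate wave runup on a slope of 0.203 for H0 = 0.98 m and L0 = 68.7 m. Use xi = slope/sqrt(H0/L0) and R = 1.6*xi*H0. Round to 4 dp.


xi = slope / sqrt(H0/L0)
H0/L0 = 0.98/68.7 = 0.014265
sqrt(0.014265) = 0.119436
xi = 0.203 / 0.119436 = 1.699657
R = 1.6 * xi * H0 = 1.6 * 1.699657 * 0.98
R = 2.6651 m

2.6651


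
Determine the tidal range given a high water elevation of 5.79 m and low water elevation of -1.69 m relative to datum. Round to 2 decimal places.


Tidal range = High water - Low water
Tidal range = 5.79 - (-1.69)
Tidal range = 7.48 m

7.48


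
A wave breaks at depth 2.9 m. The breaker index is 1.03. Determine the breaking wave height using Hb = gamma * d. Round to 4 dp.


Hb = gamma * d
Hb = 1.03 * 2.9
Hb = 2.9870 m

2.9870


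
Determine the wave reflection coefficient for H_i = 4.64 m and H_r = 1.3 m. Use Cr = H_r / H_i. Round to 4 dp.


Cr = H_r / H_i
Cr = 1.3 / 4.64
Cr = 0.2802

0.2802


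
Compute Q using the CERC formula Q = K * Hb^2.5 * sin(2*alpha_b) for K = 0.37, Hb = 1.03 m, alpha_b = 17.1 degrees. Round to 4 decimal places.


Q = K * Hb^2.5 * sin(2 * alpha_b)
Hb^2.5 = 1.03^2.5 = 1.076696
sin(2 * 17.1) = sin(34.2) = 0.562083
Q = 0.37 * 1.076696 * 0.562083
Q = 0.2239 m^3/s

0.2239


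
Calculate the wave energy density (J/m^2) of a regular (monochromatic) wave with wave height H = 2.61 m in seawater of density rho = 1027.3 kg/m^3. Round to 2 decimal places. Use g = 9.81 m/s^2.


E = (1/8) * rho * g * H^2
E = (1/8) * 1027.3 * 9.81 * 2.61^2
E = 0.125 * 1027.3 * 9.81 * 6.8121
E = 8581.38 J/m^2

8581.38


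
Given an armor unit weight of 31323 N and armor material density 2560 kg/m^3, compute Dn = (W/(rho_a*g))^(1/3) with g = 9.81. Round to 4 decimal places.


V = W / (rho_a * g)
V = 31323 / (2560 * 9.81)
V = 31323 / 25113.60
V = 1.247252 m^3
Dn = V^(1/3) = 1.247252^(1/3)
Dn = 1.0764 m

1.0764


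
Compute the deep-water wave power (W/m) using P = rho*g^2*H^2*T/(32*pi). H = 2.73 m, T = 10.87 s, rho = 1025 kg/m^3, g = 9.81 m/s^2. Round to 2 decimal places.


P = rho * g^2 * H^2 * T / (32 * pi)
P = 1025 * 9.81^2 * 2.73^2 * 10.87 / (32 * pi)
P = 1025 * 96.2361 * 7.4529 * 10.87 / 100.53096
P = 79490.80 W/m

79490.80


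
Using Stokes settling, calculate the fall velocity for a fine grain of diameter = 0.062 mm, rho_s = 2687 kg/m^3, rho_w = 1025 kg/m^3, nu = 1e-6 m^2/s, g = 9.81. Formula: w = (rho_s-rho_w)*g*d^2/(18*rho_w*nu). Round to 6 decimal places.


w = (rho_s - rho_w) * g * d^2 / (18 * rho_w * nu)
d = 0.062 mm = 0.000062 m
rho_s - rho_w = 2687 - 1025 = 1662
Numerator = 1662 * 9.81 * (0.000062)^2 = 0.000062673422
Denominator = 18 * 1025 * 1e-6 = 0.018450
w = 0.003397 m/s

0.003397


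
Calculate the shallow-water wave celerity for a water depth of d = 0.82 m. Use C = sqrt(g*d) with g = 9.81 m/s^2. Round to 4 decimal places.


Using the shallow-water approximation:
C = sqrt(g * d) = sqrt(9.81 * 0.82)
C = sqrt(8.0442)
C = 2.8362 m/s

2.8362


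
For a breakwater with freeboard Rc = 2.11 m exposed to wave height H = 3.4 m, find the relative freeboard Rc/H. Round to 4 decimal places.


Relative freeboard = Rc / H
= 2.11 / 3.4
= 0.6206

0.6206


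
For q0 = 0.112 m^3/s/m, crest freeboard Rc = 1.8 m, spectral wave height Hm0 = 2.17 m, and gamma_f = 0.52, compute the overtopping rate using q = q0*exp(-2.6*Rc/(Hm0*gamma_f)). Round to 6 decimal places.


q = q0 * exp(-2.6 * Rc / (Hm0 * gamma_f))
Exponent = -2.6 * 1.8 / (2.17 * 0.52)
= -2.6 * 1.8 / 1.1284
= -4.147465
exp(-4.147465) = 0.015804
q = 0.112 * 0.015804
q = 0.001770 m^3/s/m

0.001770


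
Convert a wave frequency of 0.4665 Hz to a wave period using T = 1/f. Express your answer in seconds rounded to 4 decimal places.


T = 1 / f
T = 1 / 0.4665
T = 2.1436 s

2.1436


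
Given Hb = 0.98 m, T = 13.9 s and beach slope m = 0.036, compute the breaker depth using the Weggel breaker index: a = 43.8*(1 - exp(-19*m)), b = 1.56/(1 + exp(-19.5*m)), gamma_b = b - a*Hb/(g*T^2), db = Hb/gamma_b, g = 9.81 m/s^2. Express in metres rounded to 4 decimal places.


a = 43.8 * (1 - exp(-19 * m))
exp(-19 * 0.036) = exp(-0.6840) = 0.504595
a = 43.8 * (1 - 0.504595) = 21.698758
b = 1.56 / (1 + exp(-19.5 * m))
exp(-19.5 * 0.036) = exp(-0.7020) = 0.495593
b = 1.56 / (1 + 0.495593) = 1.043064
Hb / (g * T^2) = 0.98 / (9.81 * 13.9^2) = 0.98 / 1895.3901 = 0.00051704
gamma_b = b - a * Hb/(g*T^2) = 1.043064 - 21.698758 * 0.00051704 = 1.031845
db = Hb / gamma_b = 0.98 / 1.031845
db = 0.9498 m

0.9498


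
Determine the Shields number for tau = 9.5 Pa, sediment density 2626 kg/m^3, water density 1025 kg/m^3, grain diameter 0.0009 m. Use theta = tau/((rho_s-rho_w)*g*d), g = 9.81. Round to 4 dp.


theta = tau / ((rho_s - rho_w) * g * d)
rho_s - rho_w = 2626 - 1025 = 1601
Denominator = 1601 * 9.81 * 0.0009 = 14.135229
theta = 9.5 / 14.135229
theta = 0.6721

0.6721


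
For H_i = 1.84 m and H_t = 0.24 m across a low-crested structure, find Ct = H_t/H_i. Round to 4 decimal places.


Ct = H_t / H_i
Ct = 0.24 / 1.84
Ct = 0.1304

0.1304


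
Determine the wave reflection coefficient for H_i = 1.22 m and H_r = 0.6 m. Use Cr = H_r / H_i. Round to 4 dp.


Cr = H_r / H_i
Cr = 0.6 / 1.22
Cr = 0.4918

0.4918


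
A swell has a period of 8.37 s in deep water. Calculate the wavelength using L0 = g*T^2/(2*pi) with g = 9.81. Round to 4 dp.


L0 = g * T^2 / (2 * pi)
L0 = 9.81 * 8.37^2 / (2 * pi)
L0 = 9.81 * 70.0569 / 6.28319
L0 = 687.2582 / 6.28319
L0 = 109.3805 m

109.3805


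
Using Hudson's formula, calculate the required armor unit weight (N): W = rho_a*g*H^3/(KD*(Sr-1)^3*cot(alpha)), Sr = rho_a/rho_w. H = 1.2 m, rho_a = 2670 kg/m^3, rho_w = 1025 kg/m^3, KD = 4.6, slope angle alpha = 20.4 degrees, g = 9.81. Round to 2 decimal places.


Sr = rho_a / rho_w = 2670 / 1025 = 2.604878
(Sr - 1) = 1.604878
(Sr - 1)^3 = 4.133578
cot(20.4) = 1 / tan(20.4) = 1 / 0.371897 = 2.688919
Numerator = 2670 * 9.81 * 1.2^3 = 45260.9856
Denominator = 4.6 * 4.133578 * 2.688919 = 51.128336
W = 45260.9856 / 51.128336
W = 885.24 N

885.24


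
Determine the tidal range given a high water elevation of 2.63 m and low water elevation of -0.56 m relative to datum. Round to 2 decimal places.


Tidal range = High water - Low water
Tidal range = 2.63 - (-0.56)
Tidal range = 3.19 m

3.19


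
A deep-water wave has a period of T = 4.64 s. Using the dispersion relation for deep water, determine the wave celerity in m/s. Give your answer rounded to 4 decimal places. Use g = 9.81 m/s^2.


We use the deep-water celerity formula:
C = g * T / (2 * pi)
C = 9.81 * 4.64 / (2 * 3.14159...)
C = 45.518400 / 6.283185
C = 7.2445 m/s

7.2445


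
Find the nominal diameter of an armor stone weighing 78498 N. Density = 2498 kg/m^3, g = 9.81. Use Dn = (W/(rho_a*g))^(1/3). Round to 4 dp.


V = W / (rho_a * g)
V = 78498 / (2498 * 9.81)
V = 78498 / 24505.38
V = 3.203297 m^3
Dn = V^(1/3) = 3.203297^(1/3)
Dn = 1.4741 m

1.4741


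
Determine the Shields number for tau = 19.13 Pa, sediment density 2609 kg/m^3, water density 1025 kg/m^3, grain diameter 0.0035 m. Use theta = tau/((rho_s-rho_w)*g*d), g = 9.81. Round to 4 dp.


theta = tau / ((rho_s - rho_w) * g * d)
rho_s - rho_w = 2609 - 1025 = 1584
Denominator = 1584 * 9.81 * 0.0035 = 54.386640
theta = 19.13 / 54.386640
theta = 0.3517

0.3517


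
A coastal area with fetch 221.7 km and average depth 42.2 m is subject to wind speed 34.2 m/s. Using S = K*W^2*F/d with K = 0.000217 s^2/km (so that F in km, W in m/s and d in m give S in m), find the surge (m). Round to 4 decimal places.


S = K * W^2 * F / d
W^2 = 34.2^2 = 1169.64
S = 0.000217 * 1169.64 * 221.7 / 42.2
Numerator = 0.000217 * 1169.64 * 221.7 = 56.270094
S = 56.270094 / 42.2 = 1.3334 m

1.3334


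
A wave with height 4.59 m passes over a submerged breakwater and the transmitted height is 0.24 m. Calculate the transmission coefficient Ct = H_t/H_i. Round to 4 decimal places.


Ct = H_t / H_i
Ct = 0.24 / 4.59
Ct = 0.0523

0.0523


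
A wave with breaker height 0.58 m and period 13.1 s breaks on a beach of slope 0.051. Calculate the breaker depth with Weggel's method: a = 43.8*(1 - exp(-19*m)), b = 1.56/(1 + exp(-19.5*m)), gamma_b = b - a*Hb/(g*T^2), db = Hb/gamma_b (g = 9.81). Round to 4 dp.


a = 43.8 * (1 - exp(-19 * m))
exp(-19 * 0.051) = exp(-0.9690) = 0.379462
a = 43.8 * (1 - 0.379462) = 27.179551
b = 1.56 / (1 + exp(-19.5 * m))
exp(-19.5 * 0.051) = exp(-0.9945) = 0.369908
b = 1.56 / (1 + 0.369908) = 1.138762
Hb / (g * T^2) = 0.58 / (9.81 * 13.1^2) = 0.58 / 1683.4941 = 0.00034452
gamma_b = b - a * Hb/(g*T^2) = 1.138762 - 27.179551 * 0.00034452 = 1.129398
db = Hb / gamma_b = 0.58 / 1.129398
db = 0.5135 m

0.5135


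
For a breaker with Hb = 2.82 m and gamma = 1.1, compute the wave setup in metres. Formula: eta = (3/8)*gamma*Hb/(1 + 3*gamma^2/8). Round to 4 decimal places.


eta = (3/8) * gamma * Hb / (1 + 3*gamma^2/8)
Numerator = (3/8) * 1.1 * 2.82 = 1.163250
Denominator = 1 + 3*1.1^2/8 = 1 + 0.453750 = 1.453750
eta = 1.163250 / 1.453750
eta = 0.8002 m

0.8002


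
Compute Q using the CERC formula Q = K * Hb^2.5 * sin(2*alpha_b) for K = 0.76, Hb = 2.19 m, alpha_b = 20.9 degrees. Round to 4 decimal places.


Q = K * Hb^2.5 * sin(2 * alpha_b)
Hb^2.5 = 2.19^2.5 = 7.097580
sin(2 * 20.9) = sin(41.8) = 0.666532
Q = 0.76 * 7.097580 * 0.666532
Q = 3.5954 m^3/s

3.5954


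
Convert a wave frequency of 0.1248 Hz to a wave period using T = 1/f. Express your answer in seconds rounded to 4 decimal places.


T = 1 / f
T = 1 / 0.1248
T = 8.0128 s

8.0128


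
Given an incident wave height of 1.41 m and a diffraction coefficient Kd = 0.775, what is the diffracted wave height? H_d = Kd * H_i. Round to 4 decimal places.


H_d = Kd * H_i
H_d = 0.775 * 1.41
H_d = 1.0928 m

1.0928


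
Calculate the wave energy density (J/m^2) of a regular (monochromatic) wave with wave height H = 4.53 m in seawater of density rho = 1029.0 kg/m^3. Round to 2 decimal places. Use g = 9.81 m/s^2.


E = (1/8) * rho * g * H^2
E = (1/8) * 1029.0 * 9.81 * 4.53^2
E = 0.125 * 1029.0 * 9.81 * 20.5209
E = 25893.50 J/m^2

25893.50


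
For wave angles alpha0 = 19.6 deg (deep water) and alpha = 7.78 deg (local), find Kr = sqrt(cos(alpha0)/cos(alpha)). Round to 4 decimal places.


Kr = sqrt(cos(alpha0) / cos(alpha))
cos(19.6) = 0.942057
cos(7.78) = 0.990795
Kr = sqrt(0.942057 / 0.990795)
Kr = sqrt(0.950810)
Kr = 0.9751

0.9751


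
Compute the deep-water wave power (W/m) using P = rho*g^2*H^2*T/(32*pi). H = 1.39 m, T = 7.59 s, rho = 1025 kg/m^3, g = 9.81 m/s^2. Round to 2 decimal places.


P = rho * g^2 * H^2 * T / (32 * pi)
P = 1025 * 9.81^2 * 1.39^2 * 7.59 / (32 * pi)
P = 1025 * 96.2361 * 1.9321 * 7.59 / 100.53096
P = 14389.09 W/m

14389.09


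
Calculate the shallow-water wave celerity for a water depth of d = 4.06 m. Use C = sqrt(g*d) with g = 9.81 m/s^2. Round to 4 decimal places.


Using the shallow-water approximation:
C = sqrt(g * d) = sqrt(9.81 * 4.06)
C = sqrt(39.8286)
C = 6.3110 m/s

6.3110


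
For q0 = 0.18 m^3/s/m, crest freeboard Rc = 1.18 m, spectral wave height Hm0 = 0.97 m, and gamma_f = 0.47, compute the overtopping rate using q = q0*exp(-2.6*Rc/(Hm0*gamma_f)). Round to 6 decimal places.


q = q0 * exp(-2.6 * Rc / (Hm0 * gamma_f))
Exponent = -2.6 * 1.18 / (0.97 * 0.47)
= -2.6 * 1.18 / 0.4559
= -6.729546
exp(-6.729546) = 0.001195
q = 0.18 * 0.001195
q = 0.000215 m^3/s/m

0.000215


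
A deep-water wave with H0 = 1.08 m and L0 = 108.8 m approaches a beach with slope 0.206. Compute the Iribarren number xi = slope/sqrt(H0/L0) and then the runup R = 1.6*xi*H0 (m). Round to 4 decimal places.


xi = slope / sqrt(H0/L0)
H0/L0 = 1.08/108.8 = 0.009926
sqrt(0.009926) = 0.099632
xi = 0.206 / 0.099632 = 2.067616
R = 1.6 * xi * H0 = 1.6 * 2.067616 * 1.08
R = 3.5728 m

3.5728


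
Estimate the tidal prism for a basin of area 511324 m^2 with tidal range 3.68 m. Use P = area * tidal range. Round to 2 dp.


Tidal prism = Area * Tidal range
P = 511324 * 3.68
P = 1881672.32 m^3

1881672.32


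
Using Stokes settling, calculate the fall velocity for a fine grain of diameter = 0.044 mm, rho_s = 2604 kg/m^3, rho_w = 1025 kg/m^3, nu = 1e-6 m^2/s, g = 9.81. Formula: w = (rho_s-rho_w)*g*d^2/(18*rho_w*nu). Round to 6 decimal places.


w = (rho_s - rho_w) * g * d^2 / (18 * rho_w * nu)
d = 0.044 mm = 0.000044 m
rho_s - rho_w = 2604 - 1025 = 1579
Numerator = 1579 * 9.81 * (0.000044)^2 = 0.000029988621
Denominator = 18 * 1025 * 1e-6 = 0.018450
w = 0.001625 m/s

0.001625
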